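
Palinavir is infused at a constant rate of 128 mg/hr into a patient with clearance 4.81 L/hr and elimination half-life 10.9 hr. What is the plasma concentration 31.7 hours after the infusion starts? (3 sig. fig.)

Css = rate / CL = 128 / 4.81 = 26.61 µg/mL
k = ln 2 / 10.9 = 0.06359 hr⁻¹
C(t) = Css (1 − e^(−kt)) = 26.61 × (1 − e^(−2.016)) = 26.61 × 0.8668 ≈ 23.1 µg/mL

23.1 µg/mL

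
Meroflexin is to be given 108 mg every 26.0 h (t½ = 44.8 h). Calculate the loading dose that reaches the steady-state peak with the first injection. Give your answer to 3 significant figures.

k = ln 2 / 44.8 = 0.01547 h⁻¹
Accumulation ratio R = 1 / (1 − e^(−kτ)) = 1 / (1 − e^(−0.01547×26.0)) = 1 / (1 − 0.6688) = 3.019
Loading dose = maintenance dose × R = 108 × 3.019 ≈ 326 mg

326 mg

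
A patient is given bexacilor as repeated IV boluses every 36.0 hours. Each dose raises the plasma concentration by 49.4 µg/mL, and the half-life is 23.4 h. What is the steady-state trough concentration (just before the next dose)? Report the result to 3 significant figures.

25.9 µg/mL

k = ln 2 / 23.4 = 0.02962 h⁻¹
Fraction remaining after one interval: e^(−kτ) = e^(−0.02962 × 36.0) = 0.3443
R = 1 / (1 − 0.3443) = 1.525
Css,max = 49.4 × 1.525 = 75.33 µg/mL
Css,min = Css,max × e^(−kτ) = 75.33 × 0.3443 ≈ 25.9 µg/mL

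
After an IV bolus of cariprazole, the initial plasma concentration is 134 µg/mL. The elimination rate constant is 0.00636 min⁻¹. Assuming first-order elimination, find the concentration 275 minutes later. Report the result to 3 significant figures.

C(t) = C₀ e^(−kt) = 134 × e^(−0.006360 × 275) = 134 × e^(−1.749) = 134 × 0.1739 ≈ 23.3 µg/mL

23.3 µg/mL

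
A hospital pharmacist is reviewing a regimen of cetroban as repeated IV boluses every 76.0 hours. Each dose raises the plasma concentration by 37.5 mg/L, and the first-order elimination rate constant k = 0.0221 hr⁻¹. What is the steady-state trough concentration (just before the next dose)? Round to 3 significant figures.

8.59 mg/L

Fraction remaining after one interval: e^(−kτ) = e^(−0.02210 × 76.0) = 0.1864
R = 1 / (1 − 0.1864) = 1.229
Css,max = 37.5 × 1.229 = 46.09 mg/L
Css,min = Css,max × e^(−kτ) = 46.09 × 0.1864 ≈ 8.59 mg/L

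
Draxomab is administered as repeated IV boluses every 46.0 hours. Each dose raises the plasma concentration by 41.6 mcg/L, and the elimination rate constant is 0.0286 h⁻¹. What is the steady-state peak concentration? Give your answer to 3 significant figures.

Fraction remaining after one interval: e^(−kτ) = e^(−0.02860 × 46.0) = 0.2683
R = 1 / (1 − 0.2683) = 1.367
Css,max = 41.6 × 1.367 ≈ 56.9 mcg/L

56.9 mcg/L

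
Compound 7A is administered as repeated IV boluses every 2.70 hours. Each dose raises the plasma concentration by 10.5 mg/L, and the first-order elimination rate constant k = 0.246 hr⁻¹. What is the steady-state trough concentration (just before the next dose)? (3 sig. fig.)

11.1 mg/L

Fraction remaining after one interval: e^(−kτ) = e^(−0.2460 × 2.70) = 0.5147
R = 1 / (1 − 0.5147) = 2.061
Css,max = 10.5 × 2.061 = 21.64 mg/L
Css,min = Css,max × e^(−kτ) = 21.64 × 0.5147 ≈ 11.1 mg/L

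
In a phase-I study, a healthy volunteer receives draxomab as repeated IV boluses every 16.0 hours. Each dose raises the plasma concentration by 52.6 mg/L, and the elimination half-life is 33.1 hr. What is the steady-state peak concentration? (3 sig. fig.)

185 mg/L

k = ln 2 / 33.1 = 0.02094 hr⁻¹
Fraction remaining after one interval: e^(−kτ) = e^(−0.02094 × 16.0) = 0.7153
R = 1 / (1 − 0.7153) = 3.512
Css,max = 52.6 × 3.512 ≈ 185 mg/L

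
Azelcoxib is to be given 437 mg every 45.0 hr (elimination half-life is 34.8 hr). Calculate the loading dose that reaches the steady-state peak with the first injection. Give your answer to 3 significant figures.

738 mg

k = ln 2 / 34.8 = 0.01992 hr⁻¹
Accumulation ratio R = 1 / (1 − e^(−kτ)) = 1 / (1 − e^(−0.01992×45.0)) = 1 / (1 − 0.4081) = 1.689
Loading dose = maintenance dose × R = 437 × 1.689 ≈ 738 mg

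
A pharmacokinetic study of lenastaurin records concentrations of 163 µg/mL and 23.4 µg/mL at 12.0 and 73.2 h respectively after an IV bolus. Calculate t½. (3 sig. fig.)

k = ln(C₁/C₂) / (t₂ − t₁) = ln(163/23.4) / (73.2 − 12.0)
  = 1.941 / 61.20 = 0.03172 h⁻¹
t½ = ln 2 / k = ln 2 / 0.03172 ≈ 21.9 hours

21.9 hours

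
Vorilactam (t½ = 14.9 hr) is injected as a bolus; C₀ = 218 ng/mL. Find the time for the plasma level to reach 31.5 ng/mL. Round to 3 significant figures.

k = ln 2 / 14.9 = 0.04652 hr⁻¹
C(t) = C₀ e^(−kt)  ⇒  t = ln(C₀/C) / k
t = ln(218/31.5) / 0.04652 = 1.935 / 0.04652 ≈ 41.6 hours

41.6 hours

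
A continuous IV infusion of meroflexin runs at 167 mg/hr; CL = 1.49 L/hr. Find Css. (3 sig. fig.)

Css = infusion rate / CL = 167 / 1.49 ≈ 112 µg/mL

112 µg/mL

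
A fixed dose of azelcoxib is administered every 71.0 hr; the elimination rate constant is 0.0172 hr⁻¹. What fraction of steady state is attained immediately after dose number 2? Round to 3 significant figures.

f_n = 1 − e^(−nkτ) = 1 − e^(−2 × 0.01720 × 71.0) = 1 − e^(−2.442) = 1 − 0.08695 ≈ 0.913

0.913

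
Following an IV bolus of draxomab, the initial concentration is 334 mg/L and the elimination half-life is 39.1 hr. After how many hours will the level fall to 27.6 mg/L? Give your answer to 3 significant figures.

141 hours

k = ln 2 / 39.1 = 0.01773 hr⁻¹
C(t) = C₀ e^(−kt)  ⇒  t = ln(C₀/C) / k
t = ln(334/27.6) / 0.01773 = 2.493 / 0.01773 ≈ 141 hours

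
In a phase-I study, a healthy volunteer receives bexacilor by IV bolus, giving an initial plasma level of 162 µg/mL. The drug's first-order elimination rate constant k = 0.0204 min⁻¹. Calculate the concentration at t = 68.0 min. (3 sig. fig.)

40.5 µg/mL

C(t) = C₀ e^(−kt) = 162 × e^(−0.02040 × 68.0) = 162 × e^(−1.387) = 162 × 0.2498 ≈ 40.5 µg/mL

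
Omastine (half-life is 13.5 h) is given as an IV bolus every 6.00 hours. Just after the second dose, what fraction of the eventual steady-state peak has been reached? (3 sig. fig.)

k = ln 2 / 13.5 = 0.05134 h⁻¹
f_n = 1 − e^(−nkτ) = 1 − e^(−2 × 0.05134 × 6.00) = 1 − e^(−0.6161) = 1 − 0.5400 ≈ 0.460

0.460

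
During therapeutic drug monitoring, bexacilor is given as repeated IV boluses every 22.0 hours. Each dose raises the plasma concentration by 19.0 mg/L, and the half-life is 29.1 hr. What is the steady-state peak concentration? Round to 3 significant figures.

46.6 mg/L

k = ln 2 / 29.1 = 0.02382 hr⁻¹
Fraction remaining after one interval: e^(−kτ) = e^(−0.02382 × 22.0) = 0.5921
R = 1 / (1 − 0.5921) = 2.452
Css,max = 19.0 × 2.452 ≈ 46.6 mg/L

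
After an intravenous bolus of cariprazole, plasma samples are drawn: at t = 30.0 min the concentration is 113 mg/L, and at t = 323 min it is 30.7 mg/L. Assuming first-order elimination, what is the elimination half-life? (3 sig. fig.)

k = ln(C₁/C₂) / (t₂ − t₁) = ln(113/30.7) / (323 − 30.0)
  = 1.303 / 293.0 = 0.004448 min⁻¹
t½ = ln 2 / k = ln 2 / 0.004448 ≈ 156 minutes

156 minutes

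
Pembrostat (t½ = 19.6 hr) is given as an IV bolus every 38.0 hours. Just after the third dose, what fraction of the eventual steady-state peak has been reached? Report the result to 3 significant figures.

k = ln 2 / 19.6 = 0.03536 hr⁻¹
f_n = 1 − e^(−nkτ) = 1 − e^(−3 × 0.03536 × 38.0) = 1 − e^(−4.032) = 1 − 0.01775 ≈ 0.982

0.982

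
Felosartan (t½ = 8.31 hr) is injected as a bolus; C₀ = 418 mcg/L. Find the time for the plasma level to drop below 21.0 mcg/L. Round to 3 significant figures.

k = ln 2 / 8.31 = 0.08341 hr⁻¹
C(t) = C₀ e^(−kt)  ⇒  t = ln(C₀/C) / k
t = ln(418/21.0) / 0.08341 = 2.991 / 0.08341 ≈ 35.9 hours

35.9 hours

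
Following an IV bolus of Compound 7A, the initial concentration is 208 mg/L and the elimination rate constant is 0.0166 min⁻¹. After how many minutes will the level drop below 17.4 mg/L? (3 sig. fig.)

149 minutes

C(t) = C₀ e^(−kt)  ⇒  t = ln(C₀/C) / k
t = ln(208/17.4) / 0.01660 = 2.481 / 0.01660 ≈ 149 minutes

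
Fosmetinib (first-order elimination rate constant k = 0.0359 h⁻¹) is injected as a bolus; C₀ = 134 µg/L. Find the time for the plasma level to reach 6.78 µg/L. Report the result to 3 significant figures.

83.1 hours

C(t) = C₀ e^(−kt)  ⇒  t = ln(C₀/C) / k
t = ln(134/6.78) / 0.03590 = 2.984 / 0.03590 ≈ 83.1 hours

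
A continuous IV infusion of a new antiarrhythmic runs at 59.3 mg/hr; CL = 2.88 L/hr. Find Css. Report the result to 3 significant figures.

Css = infusion rate / CL = 59.3 / 2.88 ≈ 20.6 µg/mL

20.6 µg/mL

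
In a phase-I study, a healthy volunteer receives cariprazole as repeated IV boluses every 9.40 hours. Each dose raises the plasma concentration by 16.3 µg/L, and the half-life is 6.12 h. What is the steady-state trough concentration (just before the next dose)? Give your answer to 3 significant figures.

8.58 µg/L

k = ln 2 / 6.12 = 0.1133 h⁻¹
Fraction remaining after one interval: e^(−kτ) = e^(−0.1133 × 9.40) = 0.3449
R = 1 / (1 − 0.3449) = 1.526
Css,max = 16.3 × 1.526 = 24.88 µg/L
Css,min = Css,max × e^(−kτ) = 24.88 × 0.3449 ≈ 8.58 µg/L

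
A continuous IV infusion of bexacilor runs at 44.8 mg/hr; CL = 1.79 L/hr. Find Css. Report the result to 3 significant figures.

25.0 mg/L

Css = infusion rate / CL = 44.8 / 1.79 ≈ 25.0 mg/L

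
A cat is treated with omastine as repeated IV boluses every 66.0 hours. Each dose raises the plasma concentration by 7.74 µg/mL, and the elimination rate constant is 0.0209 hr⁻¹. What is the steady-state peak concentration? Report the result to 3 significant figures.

Fraction remaining after one interval: e^(−kτ) = e^(−0.02090 × 66.0) = 0.2517
R = 1 / (1 − 0.2517) = 1.336
Css,max = 7.74 × 1.336 ≈ 10.3 µg/mL

10.3 µg/mL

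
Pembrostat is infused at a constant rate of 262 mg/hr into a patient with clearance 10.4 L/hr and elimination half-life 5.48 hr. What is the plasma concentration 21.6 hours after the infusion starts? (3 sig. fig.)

Css = rate / CL = 262 / 10.4 = 25.19 µg/mL
k = ln 2 / 5.48 = 0.1265 hr⁻¹
C(t) = Css (1 − e^(−kt)) = 25.19 × (1 − e^(−2.732)) = 25.19 × 0.9349 ≈ 23.6 µg/mL

23.6 µg/mL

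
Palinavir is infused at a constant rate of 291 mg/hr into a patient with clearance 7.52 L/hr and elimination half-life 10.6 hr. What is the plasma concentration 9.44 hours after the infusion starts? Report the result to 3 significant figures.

17.8 µg/mL

Css = rate / CL = 291 / 7.52 = 38.70 µg/mL
k = ln 2 / 10.6 = 0.06539 hr⁻¹
C(t) = Css (1 − e^(−kt)) = 38.70 × (1 − e^(−0.6173)) = 38.70 × 0.4606 ≈ 17.8 µg/mL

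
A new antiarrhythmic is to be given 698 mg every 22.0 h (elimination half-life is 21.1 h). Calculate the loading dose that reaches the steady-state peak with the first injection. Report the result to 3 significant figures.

1360 mg

k = ln 2 / 21.1 = 0.03285 h⁻¹
Accumulation ratio R = 1 / (1 − e^(−kτ)) = 1 / (1 − e^(−0.03285×22.0)) = 1 / (1 − 0.4854) = 1.943
Loading dose = maintenance dose × R = 698 × 1.943 ≈ 1360 mg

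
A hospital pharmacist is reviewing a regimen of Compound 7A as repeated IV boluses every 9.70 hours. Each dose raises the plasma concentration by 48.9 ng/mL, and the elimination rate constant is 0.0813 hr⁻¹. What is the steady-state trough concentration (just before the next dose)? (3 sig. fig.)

40.7 ng/mL

Fraction remaining after one interval: e^(−kτ) = e^(−0.08130 × 9.70) = 0.4545
R = 1 / (1 − 0.4545) = 1.833
Css,max = 48.9 × 1.833 = 89.64 ng/mL
Css,min = Css,max × e^(−kτ) = 89.64 × 0.4545 ≈ 40.7 ng/mL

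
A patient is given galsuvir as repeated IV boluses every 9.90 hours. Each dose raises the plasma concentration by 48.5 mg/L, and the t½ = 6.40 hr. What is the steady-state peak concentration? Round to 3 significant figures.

73.7 mg/L

k = ln 2 / 6.40 = 0.1083 hr⁻¹
Fraction remaining after one interval: e^(−kτ) = e^(−0.1083 × 9.90) = 0.3423
R = 1 / (1 − 0.3423) = 1.520
Css,max = 48.5 × 1.520 ≈ 73.7 mg/L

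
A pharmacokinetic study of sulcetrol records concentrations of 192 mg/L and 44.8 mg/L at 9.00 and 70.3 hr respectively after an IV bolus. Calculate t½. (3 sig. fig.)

k = ln(C₁/C₂) / (t₂ − t₁) = ln(192/44.8) / (70.3 − 9.00)
  = 1.455 / 61.30 = 0.02374 hr⁻¹
t½ = ln 2 / k = ln 2 / 0.02374 ≈ 29.2 hours

29.2 hours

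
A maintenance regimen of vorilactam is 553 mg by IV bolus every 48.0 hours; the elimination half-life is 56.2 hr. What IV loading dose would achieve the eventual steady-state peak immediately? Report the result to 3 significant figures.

k = ln 2 / 56.2 = 0.01233 hr⁻¹
Accumulation ratio R = 1 / (1 − e^(−kτ)) = 1 / (1 − e^(−0.01233×48.0)) = 1 / (1 − 0.5532) = 2.238
Loading dose = maintenance dose × R = 553 × 2.238 ≈ 1240 mg

1240 mg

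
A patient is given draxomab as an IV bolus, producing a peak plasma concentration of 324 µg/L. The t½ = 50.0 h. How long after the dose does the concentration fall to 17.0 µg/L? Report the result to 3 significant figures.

213 hours

k = ln 2 / 50.0 = 0.01386 h⁻¹
C(t) = C₀ e^(−kt)  ⇒  t = ln(C₀/C) / k
t = ln(324/17.0) / 0.01386 = 2.948 / 0.01386 ≈ 213 hours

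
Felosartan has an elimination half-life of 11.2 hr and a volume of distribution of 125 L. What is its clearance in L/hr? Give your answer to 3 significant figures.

k = ln 2 / t½ = ln 2 / 11.2 = 0.06189 hr⁻¹
CL = k · V = 0.06189 × 125 ≈ 7.74 L/hr

7.74 L/hr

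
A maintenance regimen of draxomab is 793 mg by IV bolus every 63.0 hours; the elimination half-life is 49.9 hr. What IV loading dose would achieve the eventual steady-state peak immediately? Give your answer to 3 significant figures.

k = ln 2 / 49.9 = 0.01389 hr⁻¹
Accumulation ratio R = 1 / (1 − e^(−kτ)) = 1 / (1 − e^(−0.01389×63.0)) = 1 / (1 − 0.4168) = 1.715
Loading dose = maintenance dose × R = 793 × 1.715 ≈ 1360 mg

1360 mg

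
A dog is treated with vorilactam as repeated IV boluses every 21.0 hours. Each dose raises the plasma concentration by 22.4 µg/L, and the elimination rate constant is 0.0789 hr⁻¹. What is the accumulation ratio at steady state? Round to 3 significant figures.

Fraction remaining after one interval: e^(−kτ) = e^(−0.07890 × 21.0) = 0.1907
R = 1 / (1 − 0.1907) = 1 / 0.8093 ≈ 1.24

1.24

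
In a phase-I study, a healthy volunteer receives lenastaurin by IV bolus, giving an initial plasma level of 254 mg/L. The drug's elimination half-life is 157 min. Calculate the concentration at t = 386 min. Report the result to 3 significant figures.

k = ln 2 / 157 = 0.004415 min⁻¹
386 min is 2.459 half-lives, so C = 254 × (1/2)^2.459 = 254 × 0.1819 ≈ 46.2 mg/L

46.2 mg/L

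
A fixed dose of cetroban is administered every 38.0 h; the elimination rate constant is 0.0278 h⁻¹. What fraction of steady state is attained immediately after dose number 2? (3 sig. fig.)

f_n = 1 − e^(−nkτ) = 1 − e^(−2 × 0.02780 × 38.0) = 1 − e^(−2.113) = 1 − 0.1209 ≈ 0.879

0.879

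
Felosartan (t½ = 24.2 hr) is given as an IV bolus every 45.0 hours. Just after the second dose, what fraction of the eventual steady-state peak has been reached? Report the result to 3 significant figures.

k = ln 2 / 24.2 = 0.02864 hr⁻¹
f_n = 1 − e^(−nkτ) = 1 − e^(−2 × 0.02864 × 45.0) = 1 − e^(−2.578) = 1 − 0.07594 ≈ 0.924

0.924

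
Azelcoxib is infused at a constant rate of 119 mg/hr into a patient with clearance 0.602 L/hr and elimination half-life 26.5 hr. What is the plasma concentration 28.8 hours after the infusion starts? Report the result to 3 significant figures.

Css = rate / CL = 119 / 0.602 = 197.7 µg/mL
k = ln 2 / 26.5 = 0.02616 hr⁻¹
C(t) = Css (1 − e^(−kt)) = 197.7 × (1 − e^(−0.7533)) = 197.7 × 0.5292 ≈ 105 µg/mL

105 µg/mL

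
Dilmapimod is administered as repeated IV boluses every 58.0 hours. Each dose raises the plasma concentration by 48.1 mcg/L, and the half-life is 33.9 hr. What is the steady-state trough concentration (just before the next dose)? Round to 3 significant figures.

21.2 mcg/L

k = ln 2 / 33.9 = 0.02045 hr⁻¹
Fraction remaining after one interval: e^(−kτ) = e^(−0.02045 × 58.0) = 0.3055
R = 1 / (1 − 0.3055) = 1.440
Css,max = 48.1 × 1.440 = 69.26 mcg/L
Css,min = Css,max × e^(−kτ) = 69.26 × 0.3055 ≈ 21.2 mcg/L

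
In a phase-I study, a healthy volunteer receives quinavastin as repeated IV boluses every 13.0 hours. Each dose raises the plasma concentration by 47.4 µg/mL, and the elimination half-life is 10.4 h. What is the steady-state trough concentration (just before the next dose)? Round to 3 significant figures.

k = ln 2 / 10.4 = 0.06665 h⁻¹
Fraction remaining after one interval: e^(−kτ) = e^(−0.06665 × 13.0) = 0.4204
R = 1 / (1 − 0.4204) = 1.725
Css,max = 47.4 × 1.725 = 81.79 µg/mL
Css,min = Css,max × e^(−kτ) = 81.79 × 0.4204 ≈ 34.4 µg/mL

34.4 µg/mL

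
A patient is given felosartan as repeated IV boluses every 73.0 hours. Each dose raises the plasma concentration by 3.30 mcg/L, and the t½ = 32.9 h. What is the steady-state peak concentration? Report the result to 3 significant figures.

4.20 mcg/L

k = ln 2 / 32.9 = 0.02107 h⁻¹
Fraction remaining after one interval: e^(−kτ) = e^(−0.02107 × 73.0) = 0.2148
R = 1 / (1 − 0.2148) = 1.274
Css,max = 3.30 × 1.274 ≈ 4.20 mcg/L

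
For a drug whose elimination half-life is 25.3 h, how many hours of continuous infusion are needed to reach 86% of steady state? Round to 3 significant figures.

71.8 hours

k = ln 2 / 25.3 = 0.02740 h⁻¹
f = 1 − e^(−kt)  ⇒  t = −ln(1 − f) / k
t = −ln(1 − 0.86) / 0.02740 = 1.966 / 0.02740 ≈ 71.8 hours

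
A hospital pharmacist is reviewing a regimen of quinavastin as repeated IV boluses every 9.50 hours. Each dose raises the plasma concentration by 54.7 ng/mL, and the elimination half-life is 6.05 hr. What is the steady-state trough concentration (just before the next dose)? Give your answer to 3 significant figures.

k = ln 2 / 6.05 = 0.1146 hr⁻¹
Fraction remaining after one interval: e^(−kτ) = e^(−0.1146 × 9.50) = 0.3368
R = 1 / (1 − 0.3368) = 1.508
Css,max = 54.7 × 1.508 = 82.47 ng/mL
Css,min = Css,max × e^(−kτ) = 82.47 × 0.3368 ≈ 27.8 ng/mL

27.8 ng/mL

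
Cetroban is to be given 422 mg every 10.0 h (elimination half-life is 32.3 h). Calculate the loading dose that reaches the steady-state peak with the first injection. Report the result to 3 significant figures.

2190 mg

k = ln 2 / 32.3 = 0.02146 h⁻¹
Accumulation ratio R = 1 / (1 − e^(−kτ)) = 1 / (1 − e^(−0.02146×10.0)) = 1 / (1 − 0.8069) = 5.178
Loading dose = maintenance dose × R = 422 × 5.178 ≈ 2190 mg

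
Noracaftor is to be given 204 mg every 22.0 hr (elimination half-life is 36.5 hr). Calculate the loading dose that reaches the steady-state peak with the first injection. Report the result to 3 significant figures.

597 mg

k = ln 2 / 36.5 = 0.01899 hr⁻¹
Accumulation ratio R = 1 / (1 − e^(−kτ)) = 1 / (1 − e^(−0.01899×22.0)) = 1 / (1 − 0.6585) = 2.928
Loading dose = maintenance dose × R = 204 × 2.928 ≈ 597 mg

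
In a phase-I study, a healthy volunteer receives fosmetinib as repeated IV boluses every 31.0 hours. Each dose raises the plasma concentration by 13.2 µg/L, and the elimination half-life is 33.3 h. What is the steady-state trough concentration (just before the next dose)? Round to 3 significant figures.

14.6 µg/L

k = ln 2 / 33.3 = 0.02082 h⁻¹
Fraction remaining after one interval: e^(−kτ) = e^(−0.02082 × 31.0) = 0.5245
R = 1 / (1 − 0.5245) = 2.103
Css,max = 13.2 × 2.103 = 27.76 µg/L
Css,min = Css,max × e^(−kτ) = 27.76 × 0.5245 ≈ 14.6 µg/L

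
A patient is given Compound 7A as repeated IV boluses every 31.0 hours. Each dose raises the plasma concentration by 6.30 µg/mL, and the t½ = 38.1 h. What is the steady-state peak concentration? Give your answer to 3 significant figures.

14.6 µg/mL

k = ln 2 / 38.1 = 0.01819 h⁻¹
Fraction remaining after one interval: e^(−kτ) = e^(−0.01819 × 31.0) = 0.5689
R = 1 / (1 − 0.5689) = 2.320
Css,max = 6.30 × 2.320 ≈ 14.6 µg/mL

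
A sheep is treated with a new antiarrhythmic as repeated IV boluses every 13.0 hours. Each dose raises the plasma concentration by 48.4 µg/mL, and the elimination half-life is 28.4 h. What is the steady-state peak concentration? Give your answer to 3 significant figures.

178 µg/mL

k = ln 2 / 28.4 = 0.02441 h⁻¹
Fraction remaining after one interval: e^(−kτ) = e^(−0.02441 × 13.0) = 0.7281
R = 1 / (1 − 0.7281) = 3.678
Css,max = 48.4 × 3.678 ≈ 178 µg/mL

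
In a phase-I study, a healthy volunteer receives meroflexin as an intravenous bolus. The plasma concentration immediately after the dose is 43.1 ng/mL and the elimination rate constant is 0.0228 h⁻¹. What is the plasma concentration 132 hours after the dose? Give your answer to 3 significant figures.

C(t) = C₀ e^(−kt) = 43.1 × e^(−0.02280 × 132) = 43.1 × e^(−3.010) = 43.1 × 0.04931 ≈ 2.13 ng/mL

2.13 ng/mL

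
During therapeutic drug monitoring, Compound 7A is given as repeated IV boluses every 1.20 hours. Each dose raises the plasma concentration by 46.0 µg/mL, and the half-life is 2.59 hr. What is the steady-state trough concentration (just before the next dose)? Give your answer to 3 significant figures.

121 µg/mL

k = ln 2 / 2.59 = 0.2676 hr⁻¹
Fraction remaining after one interval: e^(−kτ) = e^(−0.2676 × 1.20) = 0.7253
R = 1 / (1 − 0.7253) = 3.641
Css,max = 46.0 × 3.641 = 167.5 µg/mL
Css,min = Css,max × e^(−kτ) = 167.5 × 0.7253 ≈ 121 µg/mL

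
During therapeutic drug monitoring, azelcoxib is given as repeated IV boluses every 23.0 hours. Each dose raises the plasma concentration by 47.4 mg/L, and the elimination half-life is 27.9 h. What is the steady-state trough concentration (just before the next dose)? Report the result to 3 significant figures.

k = ln 2 / 27.9 = 0.02484 h⁻¹
Fraction remaining after one interval: e^(−kτ) = e^(−0.02484 × 23.0) = 0.5647
R = 1 / (1 − 0.5647) = 2.297
Css,max = 47.4 × 2.297 = 108.9 mg/L
Css,min = Css,max × e^(−kτ) = 108.9 × 0.5647 ≈ 61.5 mg/L

61.5 mg/L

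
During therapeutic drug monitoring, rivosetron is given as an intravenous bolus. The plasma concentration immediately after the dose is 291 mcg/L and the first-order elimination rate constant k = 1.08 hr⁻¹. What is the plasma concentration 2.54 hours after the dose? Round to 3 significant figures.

C(t) = C₀ e^(−kt) = 291 × e^(−1.080 × 2.54) = 291 × e^(−2.743) = 291 × 0.06436 ≈ 18.7 mcg/L

18.7 mcg/L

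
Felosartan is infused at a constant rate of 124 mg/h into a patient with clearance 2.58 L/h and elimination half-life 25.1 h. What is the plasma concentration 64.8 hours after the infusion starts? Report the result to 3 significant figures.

40.0 mg/L

Css = rate / CL = 124 / 2.58 = 48.06 mg/L
k = ln 2 / 25.1 = 0.02762 h⁻¹
C(t) = Css (1 − e^(−kt)) = 48.06 × (1 − e^(−1.789)) = 48.06 × 0.8330 ≈ 40.0 mg/L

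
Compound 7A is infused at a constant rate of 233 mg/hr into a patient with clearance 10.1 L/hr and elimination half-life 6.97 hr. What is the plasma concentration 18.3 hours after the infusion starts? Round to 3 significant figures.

19.3 mg/L

Css = rate / CL = 233 / 10.1 = 23.07 mg/L
k = ln 2 / 6.97 = 0.09945 hr⁻¹
C(t) = Css (1 − e^(−kt)) = 23.07 × (1 − e^(−1.820)) = 23.07 × 0.8380 ≈ 19.3 mg/L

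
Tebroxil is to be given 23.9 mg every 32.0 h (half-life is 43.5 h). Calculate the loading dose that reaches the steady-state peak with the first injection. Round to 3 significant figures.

59.8 mg

k = ln 2 / 43.5 = 0.01593 h⁻¹
Accumulation ratio R = 1 / (1 − e^(−kτ)) = 1 / (1 − e^(−0.01593×32.0)) = 1 / (1 − 0.6006) = 2.503
Loading dose = maintenance dose × R = 23.9 × 2.503 ≈ 59.8 mg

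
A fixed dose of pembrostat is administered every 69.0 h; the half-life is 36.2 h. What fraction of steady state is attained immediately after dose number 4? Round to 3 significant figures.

k = ln 2 / 36.2 = 0.01915 h⁻¹
f_n = 1 − e^(−nkτ) = 1 − e^(−4 × 0.01915 × 69.0) = 1 − e^(−5.285) = 1 − 0.005068 ≈ 0.995

0.995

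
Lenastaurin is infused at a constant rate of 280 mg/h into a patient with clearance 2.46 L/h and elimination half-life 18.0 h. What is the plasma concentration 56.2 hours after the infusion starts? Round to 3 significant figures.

Css = rate / CL = 280 / 2.46 = 113.8 mg/L
k = ln 2 / 18.0 = 0.03851 h⁻¹
C(t) = Css (1 − e^(−kt)) = 113.8 × (1 − e^(−2.164)) = 113.8 × 0.8852 ≈ 101 mg/L

101 mg/L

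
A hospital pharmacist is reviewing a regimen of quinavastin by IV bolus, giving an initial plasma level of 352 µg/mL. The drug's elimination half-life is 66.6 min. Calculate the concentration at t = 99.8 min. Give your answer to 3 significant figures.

k = ln 2 / 66.6 = 0.01041 min⁻¹
C(t) = C₀ e^(−kt) = 352 × e^(−0.01041 × 99.8) = 352 × e^(−1.039) = 352 × 0.3539 ≈ 125 µg/mL

125 µg/mL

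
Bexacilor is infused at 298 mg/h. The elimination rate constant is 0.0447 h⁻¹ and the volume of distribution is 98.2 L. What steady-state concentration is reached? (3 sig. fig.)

67.9 mg/L

CL = k · V = 0.0447 × 98.2 = 4.390 L/h
Css = rate / CL = 298 / 4.390 ≈ 67.9 mg/L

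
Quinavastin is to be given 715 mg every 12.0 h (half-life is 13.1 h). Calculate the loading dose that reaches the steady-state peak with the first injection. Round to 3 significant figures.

1520 mg

k = ln 2 / 13.1 = 0.05291 h⁻¹
Accumulation ratio R = 1 / (1 − e^(−kτ)) = 1 / (1 − e^(−0.05291×12.0)) = 1 / (1 − 0.5300) = 2.128
Loading dose = maintenance dose × R = 715 × 2.128 ≈ 1520 mg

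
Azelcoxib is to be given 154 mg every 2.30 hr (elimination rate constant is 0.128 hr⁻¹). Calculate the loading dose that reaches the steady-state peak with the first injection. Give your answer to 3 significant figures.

604 mg

Accumulation ratio R = 1 / (1 − e^(−kτ)) = 1 / (1 − e^(−0.1280×2.30)) = 1 / (1 − 0.7450) = 3.921
Loading dose = maintenance dose × R = 154 × 3.921 ≈ 604 mg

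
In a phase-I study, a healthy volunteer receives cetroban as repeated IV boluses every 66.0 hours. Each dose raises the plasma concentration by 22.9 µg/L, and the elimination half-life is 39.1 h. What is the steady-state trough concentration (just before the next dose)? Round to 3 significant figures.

k = ln 2 / 39.1 = 0.01773 h⁻¹
Fraction remaining after one interval: e^(−kτ) = e^(−0.01773 × 66.0) = 0.3104
R = 1 / (1 − 0.3104) = 1.450
Css,max = 22.9 × 1.450 = 33.21 µg/L
Css,min = Css,max × e^(−kτ) = 33.21 × 0.3104 ≈ 10.3 µg/L

10.3 µg/L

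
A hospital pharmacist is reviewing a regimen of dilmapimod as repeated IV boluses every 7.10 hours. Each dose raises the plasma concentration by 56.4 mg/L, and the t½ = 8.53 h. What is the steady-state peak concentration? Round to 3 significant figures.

k = ln 2 / 8.53 = 0.08126 h⁻¹
Fraction remaining after one interval: e^(−kτ) = e^(−0.08126 × 7.10) = 0.5616
R = 1 / (1 − 0.5616) = 2.281
Css,max = 56.4 × 2.281 ≈ 129 mg/L

129 mg/L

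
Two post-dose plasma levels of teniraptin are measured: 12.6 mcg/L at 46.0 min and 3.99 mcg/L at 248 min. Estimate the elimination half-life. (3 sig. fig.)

122 minutes

k = ln(C₁/C₂) / (t₂ − t₁) = ln(12.6/3.99) / (248 − 46.0)
  = 1.150 / 202.0 = 0.005693 min⁻¹
t½ = ln 2 / k = ln 2 / 0.005693 ≈ 122 minutes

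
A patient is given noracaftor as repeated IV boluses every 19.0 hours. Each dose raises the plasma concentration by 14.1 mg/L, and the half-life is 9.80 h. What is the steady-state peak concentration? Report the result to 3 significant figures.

19.1 mg/L

k = ln 2 / 9.80 = 0.07073 h⁻¹
Fraction remaining after one interval: e^(−kτ) = e^(−0.07073 × 19.0) = 0.2608
R = 1 / (1 − 0.2608) = 1.353
Css,max = 14.1 × 1.353 ≈ 19.1 mg/L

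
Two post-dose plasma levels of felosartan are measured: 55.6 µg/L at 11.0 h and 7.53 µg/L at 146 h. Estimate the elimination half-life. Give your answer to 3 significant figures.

46.8 hours

k = ln(C₁/C₂) / (t₂ − t₁) = ln(55.6/7.53) / (146 − 11.0)
  = 1.999 / 135.0 = 0.01481 h⁻¹
t½ = ln 2 / k = ln 2 / 0.01481 ≈ 46.8 hours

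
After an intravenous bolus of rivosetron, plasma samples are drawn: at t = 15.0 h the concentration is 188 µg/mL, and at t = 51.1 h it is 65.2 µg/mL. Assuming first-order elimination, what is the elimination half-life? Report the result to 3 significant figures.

k = ln(C₁/C₂) / (t₂ − t₁) = ln(188/65.2) / (51.1 − 15.0)
  = 1.059 / 36.10 = 0.02933 h⁻¹
t½ = ln 2 / k = ln 2 / 0.02933 ≈ 23.6 hours

23.6 hours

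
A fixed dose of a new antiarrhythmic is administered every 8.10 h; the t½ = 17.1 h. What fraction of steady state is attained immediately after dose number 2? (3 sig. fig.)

k = ln 2 / 17.1 = 0.04053 h⁻¹
f_n = 1 − e^(−nkτ) = 1 − e^(−2 × 0.04053 × 8.10) = 1 − e^(−0.6567) = 1 − 0.5186 ≈ 0.481

0.481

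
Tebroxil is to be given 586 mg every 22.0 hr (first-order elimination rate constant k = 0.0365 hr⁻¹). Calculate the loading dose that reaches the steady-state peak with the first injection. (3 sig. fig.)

1060 mg

Accumulation ratio R = 1 / (1 − e^(−kτ)) = 1 / (1 − e^(−0.03650×22.0)) = 1 / (1 − 0.4480) = 1.812
Loading dose = maintenance dose × R = 586 × 1.812 ≈ 1060 mg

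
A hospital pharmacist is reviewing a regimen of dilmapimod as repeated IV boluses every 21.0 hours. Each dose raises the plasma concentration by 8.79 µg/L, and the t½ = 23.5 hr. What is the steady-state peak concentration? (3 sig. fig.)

k = ln 2 / 23.5 = 0.02950 hr⁻¹
Fraction remaining after one interval: e^(−kτ) = e^(−0.02950 × 21.0) = 0.5383
R = 1 / (1 − 0.5383) = 2.166
Css,max = 8.79 × 2.166 ≈ 19.0 µg/L

19.0 µg/L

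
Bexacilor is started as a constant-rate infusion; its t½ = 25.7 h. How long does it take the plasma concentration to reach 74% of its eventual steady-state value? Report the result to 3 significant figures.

k = ln 2 / 25.7 = 0.02697 h⁻¹
f = 1 − e^(−kt)  ⇒  t = −ln(1 − f) / k
t = −ln(1 − 0.74) / 0.02697 = 1.347 / 0.02697 ≈ 49.9 hours

49.9 hours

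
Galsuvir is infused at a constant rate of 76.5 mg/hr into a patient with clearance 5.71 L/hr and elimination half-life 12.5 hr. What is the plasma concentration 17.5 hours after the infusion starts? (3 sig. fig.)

Css = rate / CL = 76.5 / 5.71 = 13.40 mg/L
k = ln 2 / 12.5 = 0.05545 hr⁻¹
C(t) = Css (1 − e^(−kt)) = 13.40 × (1 − e^(−0.9704)) = 13.40 × 0.6211 ≈ 8.32 mg/L

8.32 mg/L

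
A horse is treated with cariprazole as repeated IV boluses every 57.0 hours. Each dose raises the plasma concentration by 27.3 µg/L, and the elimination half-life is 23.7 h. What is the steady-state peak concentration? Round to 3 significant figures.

k = ln 2 / 23.7 = 0.02925 h⁻¹
Fraction remaining after one interval: e^(−kτ) = e^(−0.02925 × 57.0) = 0.1888
R = 1 / (1 − 0.1888) = 1.233
Css,max = 27.3 × 1.233 ≈ 33.7 µg/L

33.7 µg/L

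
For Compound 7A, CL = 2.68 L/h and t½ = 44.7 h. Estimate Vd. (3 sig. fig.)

k = ln 2 / t½ = ln 2 / 44.7 = 0.01551 h⁻¹
V = CL / k = 2.68 / 0.01551 ≈ 173 L

173 L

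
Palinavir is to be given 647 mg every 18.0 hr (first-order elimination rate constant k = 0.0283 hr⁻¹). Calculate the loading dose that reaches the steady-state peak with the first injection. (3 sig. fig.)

Accumulation ratio R = 1 / (1 − e^(−kτ)) = 1 / (1 − e^(−0.02830×18.0)) = 1 / (1 − 0.6009) = 2.505
Loading dose = maintenance dose × R = 647 × 2.505 ≈ 1620 mg

1620 mg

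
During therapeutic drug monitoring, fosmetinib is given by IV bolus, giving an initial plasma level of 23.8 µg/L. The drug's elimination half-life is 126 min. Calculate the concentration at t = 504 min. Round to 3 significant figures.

1.49 µg/L

k = ln 2 / 126 = 0.005501 min⁻¹
C(t) = C₀ e^(−kt) = 23.8 × e^(−0.005501 × 504) = 23.8 × e^(−2.773) = 23.8 × 0.06250 ≈ 1.49 µg/L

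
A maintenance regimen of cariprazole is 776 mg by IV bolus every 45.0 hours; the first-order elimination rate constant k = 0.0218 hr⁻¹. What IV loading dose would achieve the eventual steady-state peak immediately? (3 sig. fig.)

1240 mg

Accumulation ratio R = 1 / (1 − e^(−kτ)) = 1 / (1 − e^(−0.02180×45.0)) = 1 / (1 − 0.3749) = 1.600
Loading dose = maintenance dose × R = 776 × 1.600 ≈ 1240 mg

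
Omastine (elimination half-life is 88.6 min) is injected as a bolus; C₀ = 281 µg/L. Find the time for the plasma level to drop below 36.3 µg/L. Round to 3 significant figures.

k = ln 2 / 88.6 = 0.007823 min⁻¹
C(t) = C₀ e^(−kt)  ⇒  t = ln(C₀/C) / k
t = ln(281/36.3) / 0.007823 = 2.047 / 0.007823 ≈ 262 minutes

262 minutes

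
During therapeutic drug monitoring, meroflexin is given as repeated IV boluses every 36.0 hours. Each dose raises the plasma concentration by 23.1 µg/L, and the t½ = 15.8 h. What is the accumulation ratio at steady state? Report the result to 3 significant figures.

k = ln 2 / 15.8 = 0.04387 h⁻¹
Fraction remaining after one interval: e^(−kτ) = e^(−0.04387 × 36.0) = 0.2061
R = 1 / (1 − 0.2061) = 1 / 0.7939 ≈ 1.26

1.26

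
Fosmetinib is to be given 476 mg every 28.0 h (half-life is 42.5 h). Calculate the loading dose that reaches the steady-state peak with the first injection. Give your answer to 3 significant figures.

k = ln 2 / 42.5 = 0.01631 h⁻¹
Accumulation ratio R = 1 / (1 − e^(−kτ)) = 1 / (1 − e^(−0.01631×28.0)) = 1 / (1 − 0.6334) = 2.728
Loading dose = maintenance dose × R = 476 × 2.728 ≈ 1300 mg

1300 mg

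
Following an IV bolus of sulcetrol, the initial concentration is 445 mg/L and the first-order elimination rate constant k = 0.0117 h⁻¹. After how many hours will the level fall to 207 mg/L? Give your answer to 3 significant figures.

65.4 hours

C(t) = C₀ e^(−kt)  ⇒  t = ln(C₀/C) / k
t = ln(445/207) / 0.01170 = 0.7654 / 0.01170 ≈ 65.4 hours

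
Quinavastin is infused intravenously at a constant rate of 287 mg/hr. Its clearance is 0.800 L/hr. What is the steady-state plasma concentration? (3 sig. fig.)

359 mg/L

Css = infusion rate / CL = 287 / 0.800 ≈ 359 mg/L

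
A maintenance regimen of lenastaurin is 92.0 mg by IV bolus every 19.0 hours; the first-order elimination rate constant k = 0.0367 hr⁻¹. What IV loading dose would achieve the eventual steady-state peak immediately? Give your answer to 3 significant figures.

183 mg

Accumulation ratio R = 1 / (1 − e^(−kτ)) = 1 / (1 − e^(−0.03670×19.0)) = 1 / (1 − 0.4979) = 1.992
Loading dose = maintenance dose × R = 92.0 × 1.992 ≈ 183 mg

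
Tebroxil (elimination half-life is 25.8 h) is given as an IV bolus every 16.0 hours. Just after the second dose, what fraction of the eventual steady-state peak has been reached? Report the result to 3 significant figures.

k = ln 2 / 25.8 = 0.02687 h⁻¹
f_n = 1 − e^(−nkτ) = 1 − e^(−2 × 0.02687 × 16.0) = 1 − e^(−0.8597) = 1 − 0.4233 ≈ 0.577

0.577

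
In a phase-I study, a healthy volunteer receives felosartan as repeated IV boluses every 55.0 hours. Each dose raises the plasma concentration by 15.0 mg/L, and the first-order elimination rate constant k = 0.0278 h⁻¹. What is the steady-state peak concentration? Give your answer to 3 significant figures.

Fraction remaining after one interval: e^(−kτ) = e^(−0.02780 × 55.0) = 0.2168
R = 1 / (1 − 0.2168) = 1.277
Css,max = 15.0 × 1.277 ≈ 19.2 mg/L

19.2 mg/L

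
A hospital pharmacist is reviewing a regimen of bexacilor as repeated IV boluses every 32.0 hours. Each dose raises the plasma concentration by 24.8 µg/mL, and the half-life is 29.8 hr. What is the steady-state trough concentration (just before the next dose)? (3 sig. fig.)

k = ln 2 / 29.8 = 0.02326 hr⁻¹
Fraction remaining after one interval: e^(−kτ) = e^(−0.02326 × 32.0) = 0.4751
R = 1 / (1 − 0.4751) = 1.905
Css,max = 24.8 × 1.905 = 47.24 µg/mL
Css,min = Css,max × e^(−kτ) = 47.24 × 0.4751 ≈ 22.4 µg/mL

22.4 µg/mL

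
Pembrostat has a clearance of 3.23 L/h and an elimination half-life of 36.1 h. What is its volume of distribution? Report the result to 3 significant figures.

168 L

k = ln 2 / t½ = ln 2 / 36.1 = 0.01920 h⁻¹
V = CL / k = 3.23 / 0.01920 ≈ 168 L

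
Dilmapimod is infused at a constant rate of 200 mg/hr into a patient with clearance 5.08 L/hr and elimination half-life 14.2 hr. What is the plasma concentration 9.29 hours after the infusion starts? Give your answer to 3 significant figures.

14.4 µg/mL

Css = rate / CL = 200 / 5.08 = 39.37 µg/mL
k = ln 2 / 14.2 = 0.04881 hr⁻¹
C(t) = Css (1 − e^(−kt)) = 39.37 × (1 − e^(−0.4535)) = 39.37 × 0.3646 ≈ 14.4 µg/mL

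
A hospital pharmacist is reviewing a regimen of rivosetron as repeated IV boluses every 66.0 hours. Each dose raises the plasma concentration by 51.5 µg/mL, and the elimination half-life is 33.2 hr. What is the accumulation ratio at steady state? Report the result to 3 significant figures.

k = ln 2 / 33.2 = 0.02088 hr⁻¹
Fraction remaining after one interval: e^(−kτ) = e^(−0.02088 × 66.0) = 0.2521
R = 1 / (1 − 0.2521) = 1 / 0.7479 ≈ 1.34

1.34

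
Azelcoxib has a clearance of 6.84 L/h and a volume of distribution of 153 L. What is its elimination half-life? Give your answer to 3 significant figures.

15.5 hours

k = CL / V = 6.84 / 153 = 0.04471 h⁻¹
t½ = ln 2 / k = ln 2 / 0.04471 ≈ 15.5 hours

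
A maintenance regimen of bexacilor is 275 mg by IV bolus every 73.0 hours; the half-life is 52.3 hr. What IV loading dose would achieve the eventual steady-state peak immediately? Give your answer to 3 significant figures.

444 mg

k = ln 2 / 52.3 = 0.01325 hr⁻¹
Accumulation ratio R = 1 / (1 − e^(−kτ)) = 1 / (1 − e^(−0.01325×73.0)) = 1 / (1 − 0.3800) = 1.613
Loading dose = maintenance dose × R = 275 × 1.613 ≈ 444 mg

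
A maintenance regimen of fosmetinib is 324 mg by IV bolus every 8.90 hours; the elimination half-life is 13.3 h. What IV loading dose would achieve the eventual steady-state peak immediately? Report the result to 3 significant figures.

k = ln 2 / 13.3 = 0.05212 h⁻¹
Accumulation ratio R = 1 / (1 − e^(−kτ)) = 1 / (1 − e^(−0.05212×8.90)) = 1 / (1 − 0.6289) = 2.694
Loading dose = maintenance dose × R = 324 × 2.694 ≈ 873 mg

873 mg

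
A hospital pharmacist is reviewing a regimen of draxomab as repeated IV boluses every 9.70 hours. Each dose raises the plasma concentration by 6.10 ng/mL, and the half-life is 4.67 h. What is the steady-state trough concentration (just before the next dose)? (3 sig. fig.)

k = ln 2 / 4.67 = 0.1484 h⁻¹
Fraction remaining after one interval: e^(−kτ) = e^(−0.1484 × 9.70) = 0.2370
R = 1 / (1 − 0.2370) = 1.311
Css,max = 6.10 × 1.311 = 7.995 ng/mL
Css,min = Css,max × e^(−kτ) = 7.995 × 0.2370 ≈ 1.89 ng/mL

1.89 ng/mL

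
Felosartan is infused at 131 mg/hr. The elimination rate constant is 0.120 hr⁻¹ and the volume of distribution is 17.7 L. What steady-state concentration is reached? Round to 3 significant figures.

61.7 mg/L

CL = k · V = 0.120 × 17.7 = 2.124 L/hr
Css = rate / CL = 131 / 2.124 ≈ 61.7 mg/L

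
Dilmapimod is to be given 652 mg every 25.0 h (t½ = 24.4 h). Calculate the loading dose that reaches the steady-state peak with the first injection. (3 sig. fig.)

1280 mg

k = ln 2 / 24.4 = 0.02841 h⁻¹
Accumulation ratio R = 1 / (1 − e^(−kτ)) = 1 / (1 − e^(−0.02841×25.0)) = 1 / (1 − 0.4915) = 1.967
Loading dose = maintenance dose × R = 652 × 1.967 ≈ 1280 mg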